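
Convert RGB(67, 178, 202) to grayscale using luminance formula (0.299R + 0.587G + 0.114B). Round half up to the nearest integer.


Gray = 0.299×R + 0.587×G + 0.114×B
Gray = 0.299×67 + 0.587×178 + 0.114×202
Gray = 20.033 + 104.486 + 23.028
Gray = 147.547 → round half up → 148
Gray = 148


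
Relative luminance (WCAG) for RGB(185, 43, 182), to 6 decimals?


Linearize each channel (sRGB transfer function): c = v/255; c_lin = c/12.92 if c ≤ 0.04045, else ((c+0.055)/1.055)^2.4
  R: 185/255 ≈ 0.725490 > 0.04045 → ((0.725490+0.055)/1.055)^2.4 ≈ 0.485150
  G: 43/255 ≈ 0.168627 > 0.04045 → ((0.168627+0.055)/1.055)^2.4 ≈ 0.024158
  B: 182/255 ≈ 0.713725 > 0.04045 → ((0.713725+0.055)/1.055)^2.4 ≈ 0.467784
R_lin = 0.485150, G_lin = 0.024158, B_lin = 0.467784
L = 0.2126×R + 0.7152×G + 0.0722×B
L = 0.2126×0.485150 + 0.7152×0.024158 + 0.0722×0.467784
L ≈ 0.154194


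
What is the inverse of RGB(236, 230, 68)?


Invert: (255-R, 255-G, 255-B)
R: 255-236 = 19
G: 255-230 = 25
B: 255-68 = 187
= RGB(19, 25, 187)


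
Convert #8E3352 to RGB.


8E → 142 (R)
33 → 51 (G)
52 → 82 (B)
= RGB(142, 51, 82)


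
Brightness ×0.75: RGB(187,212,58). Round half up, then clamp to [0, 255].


Multiply each channel by 0.75, round half up, clamp to [0, 255]
R: 187×0.75 = 140.25 → round → 140
G: 212×0.75 = 159
B: 58×0.75 = 43.5 → round → 44
= RGB(140, 159, 44)


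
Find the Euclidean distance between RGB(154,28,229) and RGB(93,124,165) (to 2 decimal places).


d = √[(R₁-R₂)² + (G₁-G₂)² + (B₁-B₂)²]
d = √[(154-93)² + (28-124)² + (229-165)²]
d = √[3721 + 9216 + 4096]
d = √17033
d ≈ 130.51


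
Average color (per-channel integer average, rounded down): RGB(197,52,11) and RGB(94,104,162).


Midpoint: each channel = ⌊(C₁+C₂)/2⌋
R: ⌊(197+94)/2⌋ = 145
G: ⌊(52+104)/2⌋ = 78
B: ⌊(11+162)/2⌋ = 86
= RGB(145, 78, 86)


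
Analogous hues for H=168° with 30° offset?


Base hue: 168°
Left analog: (168 - 30) mod 360 = 138°
Right analog: (168 + 30) mod 360 = 198°
Analogous hues = 138° and 198°


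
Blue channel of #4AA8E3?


Color: #4AA8E3
R = 4A = 74
G = A8 = 168
B = E3 = 227
Blue = 227


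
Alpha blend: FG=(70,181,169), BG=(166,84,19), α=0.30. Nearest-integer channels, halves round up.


C = α×F + (1-α)×B, with 1-α = 0.70
R: 0.30×70 + 0.70×166 = 21.00 + 116.20 = 137.20 → 137
G: 0.30×181 + 0.70×84 = 54.30 + 58.80 = 113.10 → 113
B: 0.30×169 + 0.70×19 = 50.70 + 13.30 = 64.00 → 64
= RGB(137, 113, 64)


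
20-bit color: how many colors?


Colors = 2^bits = 2^20
= 1,048,576 colors


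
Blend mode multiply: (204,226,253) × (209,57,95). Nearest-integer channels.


Multiply: C = A×B/255, rounded to nearest integer
R: 204×209/255 = 42636/255 ≈ 167.200 → 167
G: 226×57/255 = 12882/255 ≈ 50.518 → 51
B: 253×95/255 = 24035/255 ≈ 94.255 → 94
= RGB(167, 51, 94)


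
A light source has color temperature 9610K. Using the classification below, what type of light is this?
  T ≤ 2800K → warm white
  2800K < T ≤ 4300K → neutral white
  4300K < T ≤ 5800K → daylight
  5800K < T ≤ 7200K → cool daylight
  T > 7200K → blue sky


Temperature: 9610K
9610K > 7200K → blue sky
Classification: blue sky


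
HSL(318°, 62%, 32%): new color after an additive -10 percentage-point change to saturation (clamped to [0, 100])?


Original S = 62%
Adjustment = -10 percentage points
New S = 62 + (-10) = 52
Clamp to [0, 100] → 52
= HSL(318°, 52%, 32%)


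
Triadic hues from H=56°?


Triadic: equally spaced at 120° intervals
H1 = 56°
H2 = (56 + 120) mod 360 = 176°
H3 = (56 + 240) mod 360 = 296°
Triadic = 56°, 176°, 296°


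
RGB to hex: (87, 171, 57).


R = 87 → 57 (hex)
G = 171 → AB (hex)
B = 57 → 39 (hex)
Hex = #57AB39


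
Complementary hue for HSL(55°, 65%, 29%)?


Complement = opposite side of color wheel = hue + 180°
H' = (55 + 180) mod 360 = 235°
S and L unchanged.
= HSL(235°, 65%, 29%)


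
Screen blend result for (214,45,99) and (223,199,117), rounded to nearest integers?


Screen: C = 255 - (255-A)×(255-B)/255, rounded to nearest integer
R: 255 - (255-214)×(255-223)/255 = 255 - 1312/255 ≈ 255 - 5.145 = 249.855 → 250
G: 255 - (255-45)×(255-199)/255 = 255 - 11760/255 ≈ 255 - 46.118 = 208.882 → 209
B: 255 - (255-99)×(255-117)/255 = 255 - 21528/255 ≈ 255 - 84.424 = 170.576 → 171
= RGB(250, 209, 171)


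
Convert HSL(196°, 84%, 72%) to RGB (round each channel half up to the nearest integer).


H=196°, S=0.84, L=0.72
C = (1-|2L-1|)×S = (1-|0.44|)×0.84 = 0.4704
H' = H/60 = 196/60 ≈ 3.2667; X = C×(1-|H' mod 2 - 1|) = 0.34496
m = L - C/2 = 0.72 - 0.2352 = 0.4848
Sector ⌊H'⌋ = 3 → (R',G',B') = (0.0, 0.34496, 0.4704)
RGB = ((R'+m)×255, (G'+m)×255, (B'+m)×255) = (123.624, 211.5888, 243.576)
Round half up → RGB(124, 212, 244)


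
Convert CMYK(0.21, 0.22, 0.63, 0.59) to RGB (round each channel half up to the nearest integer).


R = 255 × (1-C) × (1-K) = 255 × 0.79 × 0.41 = 82.5945 → 83
G = 255 × (1-M) × (1-K) = 255 × 0.78 × 0.41 = 81.549 → 82
B = 255 × (1-Y) × (1-K) = 255 × 0.37 × 0.41 = 38.6835 → 39
= RGB(83, 82, 39)


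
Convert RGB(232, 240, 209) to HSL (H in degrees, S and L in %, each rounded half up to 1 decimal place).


Normalize: R'=232/255≈0.9098, G'=240/255≈0.9412, B'=209/255≈0.8196
Max=240/255, Min=209/255, Δ=Max-Min=31/255
L = (Max+Min)/2 = (240+209)/510 = 449/510 = 0.88039… → L = 88.0%
L > 0.5 → S = Δ/(2-Max-Min) = 31/(510-240-209) = 31/61 = 0.50819… → S = 50.8%
(the 1/255 factors cancel in S and H, so raw channel differences can be used)
Max is G' → H = 60 × ((B-R)/Δ + 2) = 60 × ((209-232)/31 + 2)
  -23/31 + 2 = -0.7419… + 2 = 1.2580…
  H = 60 × 1.2580… = 75.483…° → H = 75.5°
= HSL(75.5°, 50.8%, 88.0%)


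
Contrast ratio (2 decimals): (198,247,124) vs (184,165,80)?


Linearize each sRGB channel c=v/255: c/12.92 if c ≤ 0.04045 else ((c+0.055)/1.055)^2.4
L = 0.2126×R_lin + 0.7152×G_lin + 0.0722×B_lin
Color 1 (198,247,124):
  R=198: 198/255≈0.7765 > 0.04045 → ((0.7765+0.055)/1.055)^2.4 ≈ 0.56471
  G=247: 247/255≈0.9686 > 0.04045 → ((0.9686+0.055)/1.055)^2.4 ≈ 0.93011
  B=124: 124/255≈0.4863 > 0.04045 → ((0.4863+0.055)/1.055)^2.4 ≈ 0.20156
  L1 = 0.2126×0.56471 + 0.7152×0.93011 + 0.0722×0.20156 ≈ 0.79983
Color 2 (184,165,80):
  R=184: 184/255≈0.7216 > 0.04045 → ((0.7216+0.055)/1.055)^2.4 ≈ 0.47932
  G=165: 165/255≈0.6471 > 0.04045 → ((0.6471+0.055)/1.055)^2.4 ≈ 0.37626
  B=80: 80/255≈0.3137 > 0.04045 → ((0.3137+0.055)/1.055)^2.4 ≈ 0.08022
  L2 = 0.2126×0.47932 + 0.7152×0.37626 + 0.0722×0.08022 ≈ 0.37680
Lighter = 0.79983, Darker = 0.37680
Ratio = (L_lighter + 0.05) / (L_darker + 0.05)
Ratio = (0.79983 + 0.05) / (0.37680 + 0.05) = 0.84983 / 0.42680 ≈ 1.9912
Ratio ≈ 1.99:1


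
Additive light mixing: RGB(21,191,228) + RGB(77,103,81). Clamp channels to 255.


Additive: each channel = min(255, C₁+C₂)
R: 21+77 = 98 → 98
G: 191+103 = 294 → 255
B: 228+81 = 309 → 255
= RGB(98, 255, 255)


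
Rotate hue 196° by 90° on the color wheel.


New hue = (H + rotation) mod 360
New hue = (196 + 90) mod 360
= 286 mod 360
= 286°


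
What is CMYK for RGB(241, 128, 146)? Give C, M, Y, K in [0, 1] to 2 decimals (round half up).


R'=241/255≈0.9451, G'=128/255≈0.5020, B'=146/255≈0.5725
K = 1 - max(R',G',B') = 1 - 241/255 = 14/255 = 0.05490… → 0.05
(1-R'-K)/(1-K) simplifies to (max-R)/max with max = 241:
C = (241-241)/241 = 0/241 = 0 → 0.00
M = (241-128)/241 = 113/241 = 0.46887… → 0.47
Y = (241-146)/241 = 95/241 = 0.39419… → 0.39
= CMYK(0.00, 0.47, 0.39, 0.05)


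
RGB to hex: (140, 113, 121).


R = 140 → 8C (hex)
G = 113 → 71 (hex)
B = 121 → 79 (hex)
Hex = #8C7179


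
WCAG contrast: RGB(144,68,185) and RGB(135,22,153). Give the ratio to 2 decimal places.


Linearize each sRGB channel c=v/255: c/12.92 if c ≤ 0.04045 else ((c+0.055)/1.055)^2.4
L = 0.2126×R_lin + 0.7152×G_lin + 0.0722×B_lin
Color 1 (144,68,185):
  R=144: 144/255≈0.5647 > 0.04045 → ((0.5647+0.055)/1.055)^2.4 ≈ 0.27889
  G=68: 68/255≈0.2667 > 0.04045 → ((0.2667+0.055)/1.055)^2.4 ≈ 0.05781
  B=185: 185/255≈0.7255 > 0.04045 → ((0.7255+0.055)/1.055)^2.4 ≈ 0.48515
  L1 = 0.2126×0.27889 + 0.7152×0.05781 + 0.0722×0.48515 ≈ 0.13566
Color 2 (135,22,153):
  R=135: 135/255≈0.5294 > 0.04045 → ((0.5294+0.055)/1.055)^2.4 ≈ 0.24228
  G=22: 22/255≈0.0863 > 0.04045 → ((0.0863+0.055)/1.055)^2.4 ≈ 0.00802
  B=153: 153/255≈0.6000 > 0.04045 → ((0.6000+0.055)/1.055)^2.4 ≈ 0.31855
  L2 = 0.2126×0.24228 + 0.7152×0.00802 + 0.0722×0.31855 ≈ 0.08025
Lighter = 0.13566, Darker = 0.08025
Ratio = (L_lighter + 0.05) / (L_darker + 0.05)
Ratio = (0.13566 + 0.05) / (0.08025 + 0.05) = 0.18566 / 0.13025 ≈ 1.4255
Ratio ≈ 1.43:1


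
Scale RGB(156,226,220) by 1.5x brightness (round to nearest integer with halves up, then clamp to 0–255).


Multiply each channel by 1.5, round half up, clamp to [0, 255]
R: 156×1.5 = 234
G: 226×1.5 = 339 → clamp → 255
B: 220×1.5 = 330 → clamp → 255
= RGB(234, 255, 255)


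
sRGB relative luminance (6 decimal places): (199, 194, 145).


Linearize each channel (sRGB transfer function): c = v/255; c_lin = c/12.92 if c ≤ 0.04045, else ((c+0.055)/1.055)^2.4
  R: 199/255 ≈ 0.780392 > 0.04045 → ((0.780392+0.055)/1.055)^2.4 ≈ 0.571125
  G: 194/255 ≈ 0.760784 > 0.04045 → ((0.760784+0.055)/1.055)^2.4 ≈ 0.539479
  B: 145/255 ≈ 0.568627 > 0.04045 → ((0.568627+0.055)/1.055)^2.4 ≈ 0.283149
R_lin = 0.571125, G_lin = 0.539479, B_lin = 0.283149
L = 0.2126×R + 0.7152×G + 0.0722×B
L = 0.2126×0.571125 + 0.7152×0.539479 + 0.0722×0.283149
L ≈ 0.527700


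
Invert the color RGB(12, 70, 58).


Invert: (255-R, 255-G, 255-B)
R: 255-12 = 243
G: 255-70 = 185
B: 255-58 = 197
= RGB(243, 185, 197)


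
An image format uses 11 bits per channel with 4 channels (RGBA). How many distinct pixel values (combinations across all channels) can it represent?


Total bits = 11 bits/channel × 4 channels = 44 bits
Distinct pixel values = 2^44
= 17,592,186,044,416 pixel values


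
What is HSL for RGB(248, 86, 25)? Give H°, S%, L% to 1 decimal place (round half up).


Normalize: R'=248/255≈0.9725, G'=86/255≈0.3373, B'=25/255≈0.0980
Max=248/255, Min=25/255, Δ=Max-Min=223/255
L = (Max+Min)/2 = (248+25)/510 = 273/510 = 0.53529… → L = 53.5%
L > 0.5 → S = Δ/(2-Max-Min) = 223/(510-248-25) = 223/237 = 0.94092… → S = 94.1%
(the 1/255 factors cancel in S and H, so raw channel differences can be used)
Max is R' → H = 60 × (((G-B)/Δ) mod 6) = 60 × (((86-25)/223) mod 6)
  61/223 = 0.2735…
  H = 60 × 0.2735… = 16.412…° → H = 16.4°
= HSL(16.4°, 94.1%, 53.5%)


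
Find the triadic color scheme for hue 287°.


Triadic: equally spaced at 120° intervals
H1 = 287°
H2 = (287 + 120) mod 360 = 47°
H3 = (287 + 240) mod 360 = 167°
Triadic = 287°, 47°, 167°


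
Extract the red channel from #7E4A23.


Color: #7E4A23
R = 7E = 126
G = 4A = 74
B = 23 = 35
Red = 126


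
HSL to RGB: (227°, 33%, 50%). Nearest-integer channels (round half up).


H=227°, S=0.33, L=0.50
C = (1-|2L-1|)×S = (1-|0.00|)×0.33 = 0.33
H' = H/60 = 227/60 ≈ 3.7833; X = C×(1-|H' mod 2 - 1|) = 0.0715
m = L - C/2 = 0.50 - 0.165 = 0.335
Sector ⌊H'⌋ = 3 → (R',G',B') = (0.0, 0.0715, 0.33)
RGB = ((R'+m)×255, (G'+m)×255, (B'+m)×255) = (85.425, 103.6575, 169.575)
Round half up → RGB(85, 104, 170)


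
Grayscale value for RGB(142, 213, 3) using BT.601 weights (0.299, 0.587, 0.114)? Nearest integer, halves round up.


Gray = 0.299×R + 0.587×G + 0.114×B
Gray = 0.299×142 + 0.587×213 + 0.114×3
Gray = 42.458 + 125.031 + 0.342
Gray = 167.831 → round half up → 168
Gray = 168


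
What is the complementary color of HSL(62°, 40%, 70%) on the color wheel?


Complement = opposite side of color wheel = hue + 180°
H' = (62 + 180) mod 360 = 242°
S and L unchanged.
= HSL(242°, 40%, 70%)


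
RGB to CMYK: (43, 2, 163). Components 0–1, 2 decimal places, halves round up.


R'=43/255≈0.1686, G'=2/255≈0.0078, B'=163/255≈0.6392
K = 1 - max(R',G',B') = 1 - 163/255 = 92/255 = 0.36078… → 0.36
(1-R'-K)/(1-K) simplifies to (max-R)/max with max = 163:
C = (163-43)/163 = 120/163 = 0.73619… → 0.74
M = (163-2)/163 = 161/163 = 0.98773… → 0.99
Y = (163-163)/163 = 0/163 = 0 → 0.00
= CMYK(0.74, 0.99, 0.00, 0.36)


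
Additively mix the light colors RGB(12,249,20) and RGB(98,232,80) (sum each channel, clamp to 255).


Additive: each channel = min(255, C₁+C₂)
R: 12+98 = 110 → 110
G: 249+232 = 481 → 255
B: 20+80 = 100 → 100
= RGB(110, 255, 100)


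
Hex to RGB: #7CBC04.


7C → 124 (R)
BC → 188 (G)
04 → 4 (B)
= RGB(124, 188, 4)


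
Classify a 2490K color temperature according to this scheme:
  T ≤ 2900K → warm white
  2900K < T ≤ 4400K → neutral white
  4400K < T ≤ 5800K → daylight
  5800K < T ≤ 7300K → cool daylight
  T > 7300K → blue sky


Temperature: 2490K
2490K ≤ 2900K → warm white
Classification: warm white


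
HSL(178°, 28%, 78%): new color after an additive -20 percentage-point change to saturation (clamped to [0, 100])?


Original S = 28%
Adjustment = -20 percentage points
New S = 28 + (-20) = 8
Clamp to [0, 100] → 8
= HSL(178°, 8%, 78%)


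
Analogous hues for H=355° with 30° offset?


Base hue: 355°
Left analog: (355 - 30) mod 360 = 325°
Right analog: (355 + 30) mod 360 = 25°
Analogous hues = 325° and 25°


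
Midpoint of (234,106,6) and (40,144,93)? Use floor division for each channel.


Midpoint: each channel = ⌊(C₁+C₂)/2⌋
R: ⌊(234+40)/2⌋ = 137
G: ⌊(106+144)/2⌋ = 125
B: ⌊(6+93)/2⌋ = 49
= RGB(137, 125, 49)


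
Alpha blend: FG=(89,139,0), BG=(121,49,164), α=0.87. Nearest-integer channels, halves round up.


C = α×F + (1-α)×B, with 1-α = 0.13
R: 0.87×89 + 0.13×121 = 77.43 + 15.73 = 93.16 → 93
G: 0.87×139 + 0.13×49 = 120.93 + 6.37 = 127.30 → 127
B: 0.87×0 + 0.13×164 = 0.00 + 21.32 = 21.32 → 21
= RGB(93, 127, 21)


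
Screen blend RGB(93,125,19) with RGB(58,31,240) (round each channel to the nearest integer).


Screen: C = 255 - (255-A)×(255-B)/255, rounded to nearest integer
R: 255 - (255-93)×(255-58)/255 = 255 - 31914/255 ≈ 255 - 125.153 = 129.847 → 130
G: 255 - (255-125)×(255-31)/255 = 255 - 29120/255 ≈ 255 - 114.196 = 140.804 → 141
B: 255 - (255-19)×(255-240)/255 = 255 - 3540/255 ≈ 255 - 13.882 = 241.118 → 241
= RGB(130, 141, 241)


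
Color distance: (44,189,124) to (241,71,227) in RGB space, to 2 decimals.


d = √[(R₁-R₂)² + (G₁-G₂)² + (B₁-B₂)²]
d = √[(44-241)² + (189-71)² + (124-227)²]
d = √[38809 + 13924 + 10609]
d = √63342
d ≈ 251.68


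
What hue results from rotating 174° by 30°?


New hue = (H + rotation) mod 360
New hue = (174 + 30) mod 360
= 204 mod 360
= 204°


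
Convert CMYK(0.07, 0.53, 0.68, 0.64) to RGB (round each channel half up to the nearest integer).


R = 255 × (1-C) × (1-K) = 255 × 0.93 × 0.36 = 85.374 → 85
G = 255 × (1-M) × (1-K) = 255 × 0.47 × 0.36 = 43.146 → 43
B = 255 × (1-Y) × (1-K) = 255 × 0.32 × 0.36 = 29.376 → 29
= RGB(85, 43, 29)


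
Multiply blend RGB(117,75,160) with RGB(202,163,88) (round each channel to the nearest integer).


Multiply: C = A×B/255, rounded to nearest integer
R: 117×202/255 = 23634/255 ≈ 92.682 → 93
G: 75×163/255 = 12225/255 ≈ 47.941 → 48
B: 160×88/255 = 14080/255 ≈ 55.216 → 55
= RGB(93, 48, 55)


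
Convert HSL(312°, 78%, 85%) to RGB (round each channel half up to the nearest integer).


H=312°, S=0.78, L=0.85
C = (1-|2L-1|)×S = (1-|0.70|)×0.78 = 0.234
H' = H/60 = 312/60 ≈ 5.2000; X = C×(1-|H' mod 2 - 1|) = 0.1872
m = L - C/2 = 0.85 - 0.117 = 0.733
Sector ⌊H'⌋ = 5 → (R',G',B') = (0.234, 0.0, 0.1872)
RGB = ((R'+m)×255, (G'+m)×255, (B'+m)×255) = (246.585, 186.915, 234.651)
Round half up → RGB(247, 187, 235)


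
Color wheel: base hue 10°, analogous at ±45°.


Base hue: 10°
Left analog: (10 - 45) mod 360 = 325°
Right analog: (10 + 45) mod 360 = 55°
Analogous hues = 325° and 55°


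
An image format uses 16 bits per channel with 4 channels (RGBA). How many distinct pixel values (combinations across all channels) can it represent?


Total bits = 16 bits/channel × 4 channels = 64 bits
Distinct pixel values = 2^64
= 18,446,744,073,709,551,616 pixel values


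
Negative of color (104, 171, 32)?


Invert: (255-R, 255-G, 255-B)
R: 255-104 = 151
G: 255-171 = 84
B: 255-32 = 223
= RGB(151, 84, 223)


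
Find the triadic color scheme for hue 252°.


Triadic: equally spaced at 120° intervals
H1 = 252°
H2 = (252 + 120) mod 360 = 12°
H3 = (252 + 240) mod 360 = 132°
Triadic = 252°, 12°, 132°


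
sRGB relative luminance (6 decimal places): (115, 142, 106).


Linearize each channel (sRGB transfer function): c = v/255; c_lin = c/12.92 if c ≤ 0.04045, else ((c+0.055)/1.055)^2.4
  R: 115/255 ≈ 0.450980 > 0.04045 → ((0.450980+0.055)/1.055)^2.4 ≈ 0.171441
  G: 142/255 ≈ 0.556863 > 0.04045 → ((0.556863+0.055)/1.055)^2.4 ≈ 0.270498
  B: 106/255 ≈ 0.415686 > 0.04045 → ((0.415686+0.055)/1.055)^2.4 ≈ 0.144128
R_lin = 0.171441, G_lin = 0.270498, B_lin = 0.144128
L = 0.2126×R + 0.7152×G + 0.0722×B
L = 0.2126×0.171441 + 0.7152×0.270498 + 0.0722×0.144128
L ≈ 0.240314


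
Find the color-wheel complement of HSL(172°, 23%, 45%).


Complement = opposite side of color wheel = hue + 180°
H' = (172 + 180) mod 360 = 352°
S and L unchanged.
= HSL(352°, 23%, 45%)


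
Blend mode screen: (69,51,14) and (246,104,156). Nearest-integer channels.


Screen: C = 255 - (255-A)×(255-B)/255, rounded to nearest integer
R: 255 - (255-69)×(255-246)/255 = 255 - 1674/255 ≈ 255 - 6.565 = 248.435 → 248
G: 255 - (255-51)×(255-104)/255 = 255 - 30804/255 ≈ 255 - 120.800 = 134.200 → 134
B: 255 - (255-14)×(255-156)/255 = 255 - 23859/255 ≈ 255 - 93.565 = 161.435 → 161
= RGB(248, 134, 161)


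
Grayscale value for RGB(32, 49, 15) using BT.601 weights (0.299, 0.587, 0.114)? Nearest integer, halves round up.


Gray = 0.299×R + 0.587×G + 0.114×B
Gray = 0.299×32 + 0.587×49 + 0.114×15
Gray = 9.568 + 28.763 + 1.710
Gray = 40.041 → round half up → 40
Gray = 40


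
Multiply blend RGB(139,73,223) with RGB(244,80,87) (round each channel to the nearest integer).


Multiply: C = A×B/255, rounded to nearest integer
R: 139×244/255 = 33916/255 ≈ 133.004 → 133
G: 73×80/255 = 5840/255 ≈ 22.902 → 23
B: 223×87/255 = 19401/255 ≈ 76.082 → 76
= RGB(133, 23, 76)


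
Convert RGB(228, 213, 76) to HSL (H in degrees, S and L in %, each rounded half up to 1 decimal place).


Normalize: R'=228/255≈0.8941, G'=213/255≈0.8353, B'=76/255≈0.2980
Max=228/255, Min=76/255, Δ=Max-Min=152/255
L = (Max+Min)/2 = (228+76)/510 = 304/510 = 0.59607… → L = 59.6%
L > 0.5 → S = Δ/(2-Max-Min) = 152/(510-228-76) = 152/206 = 0.73786… → S = 73.8%
(the 1/255 factors cancel in S and H, so raw channel differences can be used)
Max is R' → H = 60 × (((G-B)/Δ) mod 6) = 60 × (((213-76)/152) mod 6)
  137/152 = 0.9013…
  H = 60 × 0.9013… = 54.078…° → H = 54.1°
= HSL(54.1°, 73.8%, 59.6%)


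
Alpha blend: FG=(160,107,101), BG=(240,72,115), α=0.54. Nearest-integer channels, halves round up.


C = α×F + (1-α)×B, with 1-α = 0.46
R: 0.54×160 + 0.46×240 = 86.40 + 110.40 = 196.80 → 197
G: 0.54×107 + 0.46×72 = 57.78 + 33.12 = 90.90 → 91
B: 0.54×101 + 0.46×115 = 54.54 + 52.90 = 107.44 → 107
= RGB(197, 91, 107)


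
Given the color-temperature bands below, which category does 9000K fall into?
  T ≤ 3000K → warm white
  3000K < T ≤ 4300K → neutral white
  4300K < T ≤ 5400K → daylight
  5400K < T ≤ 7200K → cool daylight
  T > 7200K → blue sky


Temperature: 9000K
9000K > 7200K → blue sky
Classification: blue sky


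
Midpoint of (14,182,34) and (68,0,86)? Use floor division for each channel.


Midpoint: each channel = ⌊(C₁+C₂)/2⌋
R: ⌊(14+68)/2⌋ = 41
G: ⌊(182+0)/2⌋ = 91
B: ⌊(34+86)/2⌋ = 60
= RGB(41, 91, 60)


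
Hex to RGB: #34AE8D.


34 → 52 (R)
AE → 174 (G)
8D → 141 (B)
= RGB(52, 174, 141)


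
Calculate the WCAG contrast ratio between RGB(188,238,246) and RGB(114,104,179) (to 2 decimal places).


Linearize each sRGB channel c=v/255: c/12.92 if c ≤ 0.04045 else ((c+0.055)/1.055)^2.4
L = 0.2126×R_lin + 0.7152×G_lin + 0.0722×B_lin
Color 1 (188,238,246):
  R=188: 188/255≈0.7373 > 0.04045 → ((0.7373+0.055)/1.055)^2.4 ≈ 0.50289
  G=238: 238/255≈0.9333 > 0.04045 → ((0.9333+0.055)/1.055)^2.4 ≈ 0.85499
  B=246: 246/255≈0.9647 > 0.04045 → ((0.9647+0.055)/1.055)^2.4 ≈ 0.92158
  L1 = 0.2126×0.50289 + 0.7152×0.85499 + 0.0722×0.92158 ≈ 0.78494
Color 2 (114,104,179):
  R=114: 114/255≈0.4471 > 0.04045 → ((0.4471+0.055)/1.055)^2.4 ≈ 0.16827
  G=104: 104/255≈0.4078 > 0.04045 → ((0.4078+0.055)/1.055)^2.4 ≈ 0.13843
  B=179: 179/255≈0.7020 > 0.04045 → ((0.7020+0.055)/1.055)^2.4 ≈ 0.45079
  L2 = 0.2126×0.16827 + 0.7152×0.13843 + 0.0722×0.45079 ≈ 0.16733
Lighter = 0.78494, Darker = 0.16733
Ratio = (L_lighter + 0.05) / (L_darker + 0.05)
Ratio = (0.78494 + 0.05) / (0.16733 + 0.05) = 0.83494 / 0.21733 ≈ 3.8419
Ratio ≈ 3.84:1


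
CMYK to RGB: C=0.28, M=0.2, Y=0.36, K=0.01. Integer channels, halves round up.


R = 255 × (1-C) × (1-K) = 255 × 0.72 × 0.99 = 181.764 → 182
G = 255 × (1-M) × (1-K) = 255 × 0.80 × 0.99 = 201.96 → 202
B = 255 × (1-Y) × (1-K) = 255 × 0.64 × 0.99 = 161.568 → 162
= RGB(182, 202, 162)


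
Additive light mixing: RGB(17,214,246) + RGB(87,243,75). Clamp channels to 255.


Additive: each channel = min(255, C₁+C₂)
R: 17+87 = 104 → 104
G: 214+243 = 457 → 255
B: 246+75 = 321 → 255
= RGB(104, 255, 255)


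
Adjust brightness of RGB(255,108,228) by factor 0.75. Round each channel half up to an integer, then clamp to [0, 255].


Multiply each channel by 0.75, round half up, clamp to [0, 255]
R: 255×0.75 = 191.25 → round → 191
G: 108×0.75 = 81
B: 228×0.75 = 171
= RGB(191, 81, 171)


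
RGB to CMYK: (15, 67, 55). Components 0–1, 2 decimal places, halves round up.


R'=15/255≈0.0588, G'=67/255≈0.2627, B'=55/255≈0.2157
K = 1 - max(R',G',B') = 1 - 67/255 = 188/255 = 0.73725… → 0.74
(1-R'-K)/(1-K) simplifies to (max-R)/max with max = 67:
C = (67-15)/67 = 52/67 = 0.77611… → 0.78
M = (67-67)/67 = 0/67 = 0 → 0.00
Y = (67-55)/67 = 12/67 = 0.17910… → 0.18
= CMYK(0.78, 0.00, 0.18, 0.74)


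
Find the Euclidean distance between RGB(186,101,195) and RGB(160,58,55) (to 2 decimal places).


d = √[(R₁-R₂)² + (G₁-G₂)² + (B₁-B₂)²]
d = √[(186-160)² + (101-58)² + (195-55)²]
d = √[676 + 1849 + 19600]
d = √22125
d ≈ 148.74


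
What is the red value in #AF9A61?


Color: #AF9A61
R = AF = 175
G = 9A = 154
B = 61 = 97
Red = 175


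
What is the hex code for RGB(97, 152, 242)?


R = 97 → 61 (hex)
G = 152 → 98 (hex)
B = 242 → F2 (hex)
Hex = #6198F2


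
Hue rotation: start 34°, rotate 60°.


New hue = (H + rotation) mod 360
New hue = (34 + 60) mod 360
= 94 mod 360
= 94°


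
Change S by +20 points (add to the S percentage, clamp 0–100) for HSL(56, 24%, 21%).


Original S = 24%
Adjustment = +20 percentage points
New S = 24 + (20) = 44
Clamp to [0, 100] → 44
= HSL(56°, 44%, 21%)


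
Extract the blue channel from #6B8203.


Color: #6B8203
R = 6B = 107
G = 82 = 130
B = 03 = 3
Blue = 3


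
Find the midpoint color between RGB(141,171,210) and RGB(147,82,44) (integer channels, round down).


Midpoint: each channel = ⌊(C₁+C₂)/2⌋
R: ⌊(141+147)/2⌋ = 144
G: ⌊(171+82)/2⌋ = 126
B: ⌊(210+44)/2⌋ = 127
= RGB(144, 126, 127)


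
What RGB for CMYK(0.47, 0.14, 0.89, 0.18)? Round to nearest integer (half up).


R = 255 × (1-C) × (1-K) = 255 × 0.53 × 0.82 = 110.823 → 111
G = 255 × (1-M) × (1-K) = 255 × 0.86 × 0.82 = 179.826 → 180
B = 255 × (1-Y) × (1-K) = 255 × 0.11 × 0.82 = 23.001 → 23
= RGB(111, 180, 23)


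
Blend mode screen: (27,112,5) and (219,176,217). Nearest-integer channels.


Screen: C = 255 - (255-A)×(255-B)/255, rounded to nearest integer
R: 255 - (255-27)×(255-219)/255 = 255 - 8208/255 ≈ 255 - 32.188 = 222.812 → 223
G: 255 - (255-112)×(255-176)/255 = 255 - 11297/255 ≈ 255 - 44.302 = 210.698 → 211
B: 255 - (255-5)×(255-217)/255 = 255 - 9500/255 ≈ 255 - 37.255 = 217.745 → 218
= RGB(223, 211, 218)


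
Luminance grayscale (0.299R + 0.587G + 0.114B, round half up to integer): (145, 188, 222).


Gray = 0.299×R + 0.587×G + 0.114×B
Gray = 0.299×145 + 0.587×188 + 0.114×222
Gray = 43.355 + 110.356 + 25.308
Gray = 179.019 → round half up → 179
Gray = 179


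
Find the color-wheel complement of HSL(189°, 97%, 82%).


Complement = opposite side of color wheel = hue + 180°
H' = (189 + 180) mod 360 = 9°
S and L unchanged.
= HSL(9°, 97%, 82%)


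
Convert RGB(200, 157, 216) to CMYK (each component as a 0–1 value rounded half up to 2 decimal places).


R'=200/255≈0.7843, G'=157/255≈0.6157, B'=216/255≈0.8471
K = 1 - max(R',G',B') = 1 - 216/255 = 39/255 = 0.15294… → 0.15
(1-R'-K)/(1-K) simplifies to (max-R)/max with max = 216:
C = (216-200)/216 = 16/216 = 0.07407… → 0.07
M = (216-157)/216 = 59/216 = 0.27314… → 0.27
Y = (216-216)/216 = 0/216 = 0 → 0.00
= CMYK(0.07, 0.27, 0.00, 0.15)


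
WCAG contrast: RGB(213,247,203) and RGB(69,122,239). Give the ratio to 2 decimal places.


Linearize each sRGB channel c=v/255: c/12.92 if c ≤ 0.04045 else ((c+0.055)/1.055)^2.4
L = 0.2126×R_lin + 0.7152×G_lin + 0.0722×B_lin
Color 1 (213,247,203):
  R=213: 213/255≈0.8353 > 0.04045 → ((0.8353+0.055)/1.055)^2.4 ≈ 0.66539
  G=247: 247/255≈0.9686 > 0.04045 → ((0.9686+0.055)/1.055)^2.4 ≈ 0.93011
  B=203: 203/255≈0.7961 > 0.04045 → ((0.7961+0.055)/1.055)^2.4 ≈ 0.59720
  L1 = 0.2126×0.66539 + 0.7152×0.93011 + 0.0722×0.59720 ≈ 0.84979
Color 2 (69,122,239):
  R=69: 69/255≈0.2706 > 0.04045 → ((0.2706+0.055)/1.055)^2.4 ≈ 0.05951
  G=122: 122/255≈0.4784 > 0.04045 → ((0.4784+0.055)/1.055)^2.4 ≈ 0.19462
  B=239: 239/255≈0.9373 > 0.04045 → ((0.9373+0.055)/1.055)^2.4 ≈ 0.86316
  L2 = 0.2126×0.05951 + 0.7152×0.19462 + 0.0722×0.86316 ≈ 0.21416
Lighter = 0.84979, Darker = 0.21416
Ratio = (L_lighter + 0.05) / (L_darker + 0.05)
Ratio = (0.84979 + 0.05) / (0.21416 + 0.05) = 0.89979 / 0.26416 ≈ 3.4062
Ratio ≈ 3.41:1


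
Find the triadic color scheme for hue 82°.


Triadic: equally spaced at 120° intervals
H1 = 82°
H2 = (82 + 120) mod 360 = 202°
H3 = (82 + 240) mod 360 = 322°
Triadic = 82°, 202°, 322°


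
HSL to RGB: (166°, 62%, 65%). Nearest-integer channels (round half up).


H=166°, S=0.62, L=0.65
C = (1-|2L-1|)×S = (1-|0.30|)×0.62 = 0.434
H' = H/60 = 166/60 ≈ 2.7667; X = C×(1-|H' mod 2 - 1|) ≈ 0.3327
m = L - C/2 = 0.65 - 0.217 = 0.433
Sector ⌊H'⌋ = 2 → (R',G',B') = (0.0, 0.434, ≈0.3327)
RGB = ((R'+m)×255, (G'+m)×255, (B'+m)×255) = (110.415, 221.085, 195.262)
Round half up → RGB(110, 221, 195)


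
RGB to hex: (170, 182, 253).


R = 170 → AA (hex)
G = 182 → B6 (hex)
B = 253 → FD (hex)
Hex = #AAB6FD


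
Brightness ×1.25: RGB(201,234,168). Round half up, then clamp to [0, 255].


Multiply each channel by 1.25, round half up, clamp to [0, 255]
R: 201×1.25 = 251.25 → round → 251
G: 234×1.25 = 292.5 → round → 293 → clamp → 255
B: 168×1.25 = 210
= RGB(251, 255, 210)


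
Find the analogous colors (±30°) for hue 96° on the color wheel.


Base hue: 96°
Left analog: (96 - 30) mod 360 = 66°
Right analog: (96 + 30) mod 360 = 126°
Analogous hues = 66° and 126°


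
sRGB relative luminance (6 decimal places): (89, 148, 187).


Linearize each channel (sRGB transfer function): c = v/255; c_lin = c/12.92 if c ≤ 0.04045, else ((c+0.055)/1.055)^2.4
  R: 89/255 ≈ 0.349020 > 0.04045 → ((0.349020+0.055)/1.055)^2.4 ≈ 0.099899
  G: 148/255 ≈ 0.580392 > 0.04045 → ((0.580392+0.055)/1.055)^2.4 ≈ 0.296138
  B: 187/255 ≈ 0.733333 > 0.04045 → ((0.733333+0.055)/1.055)^2.4 ≈ 0.496933
R_lin = 0.099899, G_lin = 0.296138, B_lin = 0.496933
L = 0.2126×R + 0.7152×G + 0.0722×B
L = 0.2126×0.099899 + 0.7152×0.296138 + 0.0722×0.496933
L ≈ 0.268915


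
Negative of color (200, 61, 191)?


Invert: (255-R, 255-G, 255-B)
R: 255-200 = 55
G: 255-61 = 194
B: 255-191 = 64
= RGB(55, 194, 64)


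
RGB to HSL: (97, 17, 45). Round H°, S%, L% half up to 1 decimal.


Normalize: R'=97/255≈0.3804, G'=17/255≈0.0667, B'=45/255≈0.1765
Max=97/255, Min=17/255, Δ=Max-Min=80/255
L = (Max+Min)/2 = (97+17)/510 = 114/510 = 0.22352… → L = 22.4%
L ≤ 0.5 → S = Δ/(Max+Min) = 80/(97+17) = 80/114 = 0.70175… → S = 70.2%
(the 1/255 factors cancel in S and H, so raw channel differences can be used)
Max is R' → H = 60 × (((G-B)/Δ) mod 6) = 60 × (((17-45)/80) mod 6)
  (-28)/80 = -0.35; negative, so add 6 → 5.65
  H = 60 × 5.65 = 339° → H = 339.0°
= HSL(339.0°, 70.2%, 22.4%)


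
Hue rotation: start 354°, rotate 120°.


New hue = (H + rotation) mod 360
New hue = (354 + 120) mod 360
= 474 mod 360
= 114°


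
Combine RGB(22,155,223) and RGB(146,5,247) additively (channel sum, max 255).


Additive: each channel = min(255, C₁+C₂)
R: 22+146 = 168 → 168
G: 155+5 = 160 → 160
B: 223+247 = 470 → 255
= RGB(168, 160, 255)


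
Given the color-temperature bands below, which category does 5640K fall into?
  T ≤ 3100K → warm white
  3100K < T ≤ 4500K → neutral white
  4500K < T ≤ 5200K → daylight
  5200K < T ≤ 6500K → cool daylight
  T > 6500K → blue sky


Temperature: 5640K
5200K < 5640K ≤ 6500K → cool daylight
Classification: cool daylight


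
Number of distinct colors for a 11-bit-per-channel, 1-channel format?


Total bits = 11 bits/channel × 1 channels = 11 bits
Distinct colors = 2^11
= 2,048 colors


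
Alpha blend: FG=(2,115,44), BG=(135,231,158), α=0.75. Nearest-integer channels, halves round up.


C = α×F + (1-α)×B, with 1-α = 0.25
R: 0.75×2 + 0.25×135 = 1.50 + 33.75 = 35.25 → 35
G: 0.75×115 + 0.25×231 = 86.25 + 57.75 = 144.00 → 144
B: 0.75×44 + 0.25×158 = 33.00 + 39.50 = 72.50 → 73
= RGB(35, 144, 73)


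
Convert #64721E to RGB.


64 → 100 (R)
72 → 114 (G)
1E → 30 (B)
= RGB(100, 114, 30)


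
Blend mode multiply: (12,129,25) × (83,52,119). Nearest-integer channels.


Multiply: C = A×B/255, rounded to nearest integer
R: 12×83/255 = 996/255 ≈ 3.906 → 4
G: 129×52/255 = 6708/255 ≈ 26.306 → 26
B: 25×119/255 = 2975/255 ≈ 11.667 → 12
= RGB(4, 26, 12)


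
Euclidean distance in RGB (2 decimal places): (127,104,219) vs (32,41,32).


d = √[(R₁-R₂)² + (G₁-G₂)² + (B₁-B₂)²]
d = √[(127-32)² + (104-41)² + (219-32)²]
d = √[9025 + 3969 + 34969]
d = √47963
d ≈ 219.00


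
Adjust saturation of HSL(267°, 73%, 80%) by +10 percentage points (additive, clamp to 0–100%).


Original S = 73%
Adjustment = +10 percentage points
New S = 73 + (10) = 83
Clamp to [0, 100] → 83
= HSL(267°, 83%, 80%)


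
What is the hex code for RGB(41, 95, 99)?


R = 41 → 29 (hex)
G = 95 → 5F (hex)
B = 99 → 63 (hex)
Hex = #295F63


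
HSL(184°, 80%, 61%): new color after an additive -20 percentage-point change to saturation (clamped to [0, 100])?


Original S = 80%
Adjustment = -20 percentage points
New S = 80 + (-20) = 60
Clamp to [0, 100] → 60
= HSL(184°, 60%, 61%)


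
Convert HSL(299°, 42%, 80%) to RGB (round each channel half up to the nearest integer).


H=299°, S=0.42, L=0.80
C = (1-|2L-1|)×S = (1-|0.60|)×0.42 = 0.168
H' = H/60 = 299/60 ≈ 4.9833; X = C×(1-|H' mod 2 - 1|) = 0.1652
m = L - C/2 = 0.80 - 0.084 = 0.716
Sector ⌊H'⌋ = 4 → (R',G',B') = (0.1652, 0.0, 0.168)
RGB = ((R'+m)×255, (G'+m)×255, (B'+m)×255) = (224.706, 182.58, 225.42)
Round half up → RGB(225, 183, 225)


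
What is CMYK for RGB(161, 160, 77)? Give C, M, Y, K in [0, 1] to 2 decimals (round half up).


R'=161/255≈0.6314, G'=160/255≈0.6275, B'=77/255≈0.3020
K = 1 - max(R',G',B') = 1 - 161/255 = 94/255 = 0.36862… → 0.37
(1-R'-K)/(1-K) simplifies to (max-R)/max with max = 161:
C = (161-161)/161 = 0/161 = 0 → 0.00
M = (161-160)/161 = 1/161 = 0.00621… → 0.01
Y = (161-77)/161 = 84/161 = 0.52173… → 0.52
= CMYK(0.00, 0.01, 0.52, 0.37)


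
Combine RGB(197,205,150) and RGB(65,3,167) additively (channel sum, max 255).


Additive: each channel = min(255, C₁+C₂)
R: 197+65 = 262 → 255
G: 205+3 = 208 → 208
B: 150+167 = 317 → 255
= RGB(255, 208, 255)


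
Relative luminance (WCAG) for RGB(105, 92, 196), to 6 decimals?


Linearize each channel (sRGB transfer function): c = v/255; c_lin = c/12.92 if c ≤ 0.04045, else ((c+0.055)/1.055)^2.4
  R: 105/255 ≈ 0.411765 > 0.04045 → ((0.411765+0.055)/1.055)^2.4 ≈ 0.141263
  G: 92/255 ≈ 0.360784 > 0.04045 → ((0.360784+0.055)/1.055)^2.4 ≈ 0.107023
  B: 196/255 ≈ 0.768627 > 0.04045 → ((0.768627+0.055)/1.055)^2.4 ≈ 0.552011
R_lin = 0.141263, G_lin = 0.107023, B_lin = 0.552011
L = 0.2126×R + 0.7152×G + 0.0722×B
L = 0.2126×0.141263 + 0.7152×0.107023 + 0.0722×0.552011
L ≈ 0.146431


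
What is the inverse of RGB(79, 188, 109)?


Invert: (255-R, 255-G, 255-B)
R: 255-79 = 176
G: 255-188 = 67
B: 255-109 = 146
= RGB(176, 67, 146)


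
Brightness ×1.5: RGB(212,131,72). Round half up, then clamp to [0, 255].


Multiply each channel by 1.5, round half up, clamp to [0, 255]
R: 212×1.5 = 318 → clamp → 255
G: 131×1.5 = 196.5 → round → 197
B: 72×1.5 = 108
= RGB(255, 197, 108)


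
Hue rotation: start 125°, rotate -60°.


New hue = (H + rotation) mod 360
New hue = (125 -60) mod 360
= 65 mod 360
= 65°


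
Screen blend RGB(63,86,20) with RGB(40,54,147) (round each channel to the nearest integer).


Screen: C = 255 - (255-A)×(255-B)/255, rounded to nearest integer
R: 255 - (255-63)×(255-40)/255 = 255 - 41280/255 ≈ 255 - 161.882 = 93.118 → 93
G: 255 - (255-86)×(255-54)/255 = 255 - 33969/255 ≈ 255 - 133.212 = 121.788 → 122
B: 255 - (255-20)×(255-147)/255 = 255 - 25380/255 ≈ 255 - 99.529 = 155.471 → 155
= RGB(93, 122, 155)


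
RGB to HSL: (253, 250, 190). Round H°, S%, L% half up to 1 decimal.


Normalize: R'=253/255≈0.9922, G'=250/255≈0.9804, B'=190/255≈0.7451
Max=253/255, Min=190/255, Δ=Max-Min=63/255
L = (Max+Min)/2 = (253+190)/510 = 443/510 = 0.86862… → L = 86.9%
L > 0.5 → S = Δ/(2-Max-Min) = 63/(510-253-190) = 63/67 = 0.94029… → S = 94.0%
(the 1/255 factors cancel in S and H, so raw channel differences can be used)
Max is R' → H = 60 × (((G-B)/Δ) mod 6) = 60 × (((250-190)/63) mod 6)
  60/63 = 0.9523…
  H = 60 × 0.9523… = 57.142…° → H = 57.1°
= HSL(57.1°, 94.0%, 86.9%)


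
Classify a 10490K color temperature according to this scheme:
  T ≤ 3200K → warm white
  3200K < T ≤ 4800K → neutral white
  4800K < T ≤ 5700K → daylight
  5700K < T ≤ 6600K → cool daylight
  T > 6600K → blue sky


Temperature: 10490K
10490K > 6600K → blue sky
Classification: blue sky


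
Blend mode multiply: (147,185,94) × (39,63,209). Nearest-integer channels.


Multiply: C = A×B/255, rounded to nearest integer
R: 147×39/255 = 5733/255 ≈ 22.482 → 22
G: 185×63/255 = 11655/255 ≈ 45.706 → 46
B: 94×209/255 = 19646/255 ≈ 77.043 → 77
= RGB(22, 46, 77)


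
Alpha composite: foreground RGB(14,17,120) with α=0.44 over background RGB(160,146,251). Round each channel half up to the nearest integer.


C = α×F + (1-α)×B, with 1-α = 0.56
R: 0.44×14 + 0.56×160 = 6.16 + 89.60 = 95.76 → 96
G: 0.44×17 + 0.56×146 = 7.48 + 81.76 = 89.24 → 89
B: 0.44×120 + 0.56×251 = 52.80 + 140.56 = 193.36 → 193
= RGB(96, 89, 193)


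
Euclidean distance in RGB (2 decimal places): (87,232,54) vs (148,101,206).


d = √[(R₁-R₂)² + (G₁-G₂)² + (B₁-B₂)²]
d = √[(87-148)² + (232-101)² + (54-206)²]
d = √[3721 + 17161 + 23104]
d = √43986
d ≈ 209.73


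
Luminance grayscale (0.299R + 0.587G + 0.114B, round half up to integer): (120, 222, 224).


Gray = 0.299×R + 0.587×G + 0.114×B
Gray = 0.299×120 + 0.587×222 + 0.114×224
Gray = 35.880 + 130.314 + 25.536
Gray = 191.730 → round half up → 192
Gray = 192


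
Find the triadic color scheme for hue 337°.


Triadic: equally spaced at 120° intervals
H1 = 337°
H2 = (337 + 120) mod 360 = 97°
H3 = (337 + 240) mod 360 = 217°
Triadic = 337°, 97°, 217°


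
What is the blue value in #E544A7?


Color: #E544A7
R = E5 = 229
G = 44 = 68
B = A7 = 167
Blue = 167


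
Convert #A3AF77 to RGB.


A3 → 163 (R)
AF → 175 (G)
77 → 119 (B)
= RGB(163, 175, 119)


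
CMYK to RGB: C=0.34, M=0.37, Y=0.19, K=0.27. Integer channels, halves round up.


R = 255 × (1-C) × (1-K) = 255 × 0.66 × 0.73 = 122.859 → 123
G = 255 × (1-M) × (1-K) = 255 × 0.63 × 0.73 = 117.2745 → 117
B = 255 × (1-Y) × (1-K) = 255 × 0.81 × 0.73 = 150.7815 → 151
= RGB(123, 117, 151)


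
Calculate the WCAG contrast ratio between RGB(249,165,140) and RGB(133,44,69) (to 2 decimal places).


Linearize each sRGB channel c=v/255: c/12.92 if c ≤ 0.04045 else ((c+0.055)/1.055)^2.4
L = 0.2126×R_lin + 0.7152×G_lin + 0.0722×B_lin
Color 1 (249,165,140):
  R=249: 249/255≈0.9765 > 0.04045 → ((0.9765+0.055)/1.055)^2.4 ≈ 0.94731
  G=165: 165/255≈0.6471 > 0.04045 → ((0.6471+0.055)/1.055)^2.4 ≈ 0.37626
  B=140: 140/255≈0.5490 > 0.04045 → ((0.5490+0.055)/1.055)^2.4 ≈ 0.26225
  L1 = 0.2126×0.94731 + 0.7152×0.37626 + 0.0722×0.26225 ≈ 0.48943
Color 2 (133,44,69):
  R=133: 133/255≈0.5216 > 0.04045 → ((0.5216+0.055)/1.055)^2.4 ≈ 0.23455
  G=44: 44/255≈0.1725 > 0.04045 → ((0.1725+0.055)/1.055)^2.4 ≈ 0.02519
  B=69: 69/255≈0.2706 > 0.04045 → ((0.2706+0.055)/1.055)^2.4 ≈ 0.05951
  L2 = 0.2126×0.23455 + 0.7152×0.02519 + 0.0722×0.05951 ≈ 0.07218
Lighter = 0.48943, Darker = 0.07218
Ratio = (L_lighter + 0.05) / (L_darker + 0.05)
Ratio = (0.48943 + 0.05) / (0.07218 + 0.05) = 0.53943 / 0.12218 ≈ 4.4152
Ratio ≈ 4.42:1


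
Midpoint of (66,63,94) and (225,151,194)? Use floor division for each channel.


Midpoint: each channel = ⌊(C₁+C₂)/2⌋
R: ⌊(66+225)/2⌋ = 145
G: ⌊(63+151)/2⌋ = 107
B: ⌊(94+194)/2⌋ = 144
= RGB(145, 107, 144)


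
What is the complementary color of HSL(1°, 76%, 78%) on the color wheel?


Complement = opposite side of color wheel = hue + 180°
H' = (1 + 180) mod 360 = 181°
S and L unchanged.
= HSL(181°, 76%, 78%)


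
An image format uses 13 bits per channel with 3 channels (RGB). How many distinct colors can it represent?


Total bits = 13 bits/channel × 3 channels = 39 bits
Distinct colors = 2^39
= 549,755,813,888 colors


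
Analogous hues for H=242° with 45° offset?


Base hue: 242°
Left analog: (242 - 45) mod 360 = 197°
Right analog: (242 + 45) mod 360 = 287°
Analogous hues = 197° and 287°


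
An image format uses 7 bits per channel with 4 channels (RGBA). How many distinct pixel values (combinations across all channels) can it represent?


Total bits = 7 bits/channel × 4 channels = 28 bits
Distinct pixel values = 2^28
= 268,435,456 pixel values


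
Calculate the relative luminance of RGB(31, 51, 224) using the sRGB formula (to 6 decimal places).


Linearize each channel (sRGB transfer function): c = v/255; c_lin = c/12.92 if c ≤ 0.04045, else ((c+0.055)/1.055)^2.4
  R: 31/255 ≈ 0.121569 > 0.04045 → ((0.121569+0.055)/1.055)^2.4 ≈ 0.013702
  G: 51/255 ≈ 0.200000 > 0.04045 → ((0.200000+0.055)/1.055)^2.4 ≈ 0.033105
  B: 224/255 ≈ 0.878431 > 0.04045 → ((0.878431+0.055)/1.055)^2.4 ≈ 0.745404
R_lin = 0.013702, G_lin = 0.033105, B_lin = 0.745404
L = 0.2126×R + 0.7152×G + 0.0722×B
L = 0.2126×0.013702 + 0.7152×0.033105 + 0.0722×0.745404
L ≈ 0.080408
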